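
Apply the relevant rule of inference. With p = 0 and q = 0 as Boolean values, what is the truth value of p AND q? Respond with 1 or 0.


p = 0, q = 0
Operation: p AND q
Evaluate: 0 AND 0 = 0

0


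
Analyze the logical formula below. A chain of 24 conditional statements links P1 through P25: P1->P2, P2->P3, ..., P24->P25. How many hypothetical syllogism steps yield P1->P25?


With 24 implications in a chain connecting 25 propositions:
P1->P2, P2->P3, ..., P24->P25
Steps needed = (number of implications) - 1 = 24 - 1 = 23

23


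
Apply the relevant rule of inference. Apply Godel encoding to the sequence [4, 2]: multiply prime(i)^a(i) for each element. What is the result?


Encode each element as an exponent of the corresponding prime:
  2^4 = 16
  3^2 = 9
Product = 16 * 9 = 144

144


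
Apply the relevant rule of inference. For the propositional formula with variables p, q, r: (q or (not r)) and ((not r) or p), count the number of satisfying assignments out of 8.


Evaluate all 8 assignments for p, q, r:
p=0, q=0, r=0: 1
p=0, q=0, r=1: 0
p=0, q=1, r=0: 1
p=0, q=1, r=1: 0
p=1, q=0, r=0: 1
p=1, q=0, r=1: 0
p=1, q=1, r=0: 1
p=1, q=1, r=1: 1
Satisfying count = 5

5


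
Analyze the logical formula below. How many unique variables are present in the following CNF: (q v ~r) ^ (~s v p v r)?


Identify each variable that appears in the formula.
Variables found: p, q, r, s
Count = 4

4


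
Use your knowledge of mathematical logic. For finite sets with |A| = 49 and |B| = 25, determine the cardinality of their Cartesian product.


The Cartesian product A x B contains all ordered pairs (a, b).
|A x B| = |A| * |B| = 49 * 25 = 1225

1225


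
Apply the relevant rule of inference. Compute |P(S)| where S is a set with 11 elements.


The power set of a set with n elements has 2^n elements.
|P(S)| = 2^11 = 2048

2048


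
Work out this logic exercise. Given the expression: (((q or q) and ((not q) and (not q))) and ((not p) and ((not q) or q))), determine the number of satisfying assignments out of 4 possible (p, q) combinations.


Check all 4 assignments:
p=0, q=0: 0
p=0, q=1: 0
p=1, q=0: 0
p=1, q=1: 0
Count of True = 0

0


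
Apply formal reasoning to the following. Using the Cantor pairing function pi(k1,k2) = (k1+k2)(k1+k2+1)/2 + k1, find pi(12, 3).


k1 + k2 = 15
(k1+k2)(k1+k2+1)/2 = 15 * 16 / 2 = 120
pi = 120 + 12 = 132

132


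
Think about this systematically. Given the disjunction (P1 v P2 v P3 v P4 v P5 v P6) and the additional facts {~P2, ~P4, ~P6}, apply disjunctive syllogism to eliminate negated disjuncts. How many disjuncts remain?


Original disjuncts (6): P1, P2, P3, P4, P5, P6
Negated (eliminate): ~P2, ~P4, ~P6
Remaining disjuncts: P1, P3, P5
Count = 6 - 3 = 3

3


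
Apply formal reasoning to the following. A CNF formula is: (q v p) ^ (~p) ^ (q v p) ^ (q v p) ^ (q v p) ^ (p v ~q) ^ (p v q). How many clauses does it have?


A CNF formula is a conjunction of clauses.
Clauses are separated by ^.
Counting the conjuncts: 7 clauses.

7


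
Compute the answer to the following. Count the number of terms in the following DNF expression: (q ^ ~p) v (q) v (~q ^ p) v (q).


A DNF formula is a disjunction of terms (conjunctions).
Terms are separated by v.
Counting the disjuncts: 4 terms.

4


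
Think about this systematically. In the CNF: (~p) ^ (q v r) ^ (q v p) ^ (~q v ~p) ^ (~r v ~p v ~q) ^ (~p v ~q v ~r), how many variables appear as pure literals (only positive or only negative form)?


Check each variable for pure literal status:
p: mixed (not pure)
q: mixed (not pure)
r: mixed (not pure)
Pure literal count = 0

0


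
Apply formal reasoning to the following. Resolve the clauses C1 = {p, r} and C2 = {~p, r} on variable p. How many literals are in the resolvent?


Remove p from C1 and ~p from C2.
C1 remainder: {r}
C2 remainder: {r}
Union (resolvent): {r}
Resolvent has 1 literal(s).

1


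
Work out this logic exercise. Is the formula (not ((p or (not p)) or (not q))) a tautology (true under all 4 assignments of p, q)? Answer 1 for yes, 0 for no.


Check all 4 assignments:
p=0, q=0: 0
p=0, q=1: 0
p=1, q=0: 0
p=1, q=1: 0
Satisfying count = 0/4.
Tautology iff count = 4: no.

0


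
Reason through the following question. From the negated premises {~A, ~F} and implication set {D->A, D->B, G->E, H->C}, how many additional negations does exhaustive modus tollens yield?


Initial negated facts: {~A, ~F}
Apply modus tollens to closure:
  ~A and D->A  =>  ~D
Final negated: {~A, ~D, ~F}
New negations: {~D}
Count = 1

1


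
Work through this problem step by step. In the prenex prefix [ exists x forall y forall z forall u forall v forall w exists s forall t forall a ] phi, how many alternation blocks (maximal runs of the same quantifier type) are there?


Quantifier-type sequence: E A A A A A E A A  (A=forall, E=exists)
Group into maximal same-type runs:
  Ex1 | Ax5 | Ex1 | Ax2
Number of blocks = 4

4


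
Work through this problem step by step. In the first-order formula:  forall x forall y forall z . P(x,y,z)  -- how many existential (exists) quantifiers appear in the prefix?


Quantifier prefix: forall x forall y forall z
Mark each quantifier type:
  U U U
Universal count = 3, Existential count = 0
Asked for existential (exists) quantifiers: 0

0


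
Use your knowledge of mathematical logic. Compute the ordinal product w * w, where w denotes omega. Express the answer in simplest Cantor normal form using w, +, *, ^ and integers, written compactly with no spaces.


Compute w * w.
Ordinal * is associative and left-distributive over +, but NOT commutative; for finite n>1, n*w = w but w*n stays w*n.
w * w = w^2 by definition.
Result = w^2

w^2


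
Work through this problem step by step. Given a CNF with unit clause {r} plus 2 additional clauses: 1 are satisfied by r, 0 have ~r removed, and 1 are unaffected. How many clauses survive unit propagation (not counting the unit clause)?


Satisfied (removed): 1
Shortened (remain): 0
Unchanged (remain): 1
Remaining = 0 + 1 = 1

1


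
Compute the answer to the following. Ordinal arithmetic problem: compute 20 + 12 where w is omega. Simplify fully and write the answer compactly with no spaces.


Compute 20 + 12.
Ordinal + is associative but NOT commutative; for finite n>0, n + w = w but w + n stays w+n.
Both operands finite; ordinal + agrees with natural +: 20 + 12 = 32.
Result = 32

32


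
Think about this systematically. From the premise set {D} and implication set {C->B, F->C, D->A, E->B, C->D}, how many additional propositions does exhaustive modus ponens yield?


Initial facts: {D}
Apply modus ponens to closure:
  D and D->A  =>  A
Final known: {A, D}
New propositions: {A}
Count = 1

1


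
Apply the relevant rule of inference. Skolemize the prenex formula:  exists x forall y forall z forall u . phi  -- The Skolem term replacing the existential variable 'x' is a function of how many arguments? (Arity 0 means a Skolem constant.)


Quantifier prefix: exists x forall y forall z forall u
'x' is existentially quantified at position 1.
No universal quantifiers precede it.
Skolem function arity = 0 (a Skolem constant)

0


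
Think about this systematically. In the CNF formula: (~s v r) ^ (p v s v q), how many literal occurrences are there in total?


Counting literals in each clause:
Clause 1: 2 literal(s)
Clause 2: 3 literal(s)
Total = 5

5


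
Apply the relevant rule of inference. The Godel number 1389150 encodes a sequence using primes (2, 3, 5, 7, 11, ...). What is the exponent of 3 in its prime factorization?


Factorize 1389150 by dividing by 3 repeatedly.
Division steps: 3 divides 1389150 exactly 4 time(s).
Exponent of 3 = 4

4


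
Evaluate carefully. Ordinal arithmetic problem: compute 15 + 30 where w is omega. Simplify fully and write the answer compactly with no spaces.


Compute 15 + 30.
Ordinal + is associative but NOT commutative; for finite n>0, n + w = w but w + n stays w+n.
Both operands finite; ordinal + agrees with natural +: 15 + 30 = 45.
Result = 45

45


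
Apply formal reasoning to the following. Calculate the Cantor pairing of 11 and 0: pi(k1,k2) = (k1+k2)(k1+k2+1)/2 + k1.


k1 + k2 = 11
(k1+k2)(k1+k2+1)/2 = 11 * 12 / 2 = 66
pi = 66 + 11 = 77

77


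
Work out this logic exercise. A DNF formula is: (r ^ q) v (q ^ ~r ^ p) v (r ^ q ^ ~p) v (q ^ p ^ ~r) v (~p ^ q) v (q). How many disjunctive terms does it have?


A DNF formula is a disjunction of terms (conjunctions).
Terms are separated by v.
Counting the disjuncts: 6 terms.

6


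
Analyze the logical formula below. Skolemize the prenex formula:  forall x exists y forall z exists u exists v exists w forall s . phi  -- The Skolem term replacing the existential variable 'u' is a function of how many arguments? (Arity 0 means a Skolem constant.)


Quantifier prefix: forall x exists y forall z exists u exists v exists w forall s
'u' is existentially quantified at position 4.
Universal variables preceding it: x, z
Skolem function arity = 2

2


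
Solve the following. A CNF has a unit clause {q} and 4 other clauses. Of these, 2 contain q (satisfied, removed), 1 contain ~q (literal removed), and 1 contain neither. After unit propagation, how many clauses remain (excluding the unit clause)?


Satisfied (removed): 2
Shortened (remain): 1
Unchanged (remain): 1
Remaining = 1 + 1 = 2

2


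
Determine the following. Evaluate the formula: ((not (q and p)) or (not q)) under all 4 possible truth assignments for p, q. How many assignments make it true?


Check all 4 assignments:
p=0, q=0: 1
p=0, q=1: 1
p=1, q=0: 1
p=1, q=1: 0
Count of True = 3

3


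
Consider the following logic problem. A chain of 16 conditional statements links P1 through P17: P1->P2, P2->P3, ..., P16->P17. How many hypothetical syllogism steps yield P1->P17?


With 16 implications in a chain connecting 17 propositions:
P1->P2, P2->P3, ..., P16->P17
Steps needed = (number of implications) - 1 = 16 - 1 = 15

15


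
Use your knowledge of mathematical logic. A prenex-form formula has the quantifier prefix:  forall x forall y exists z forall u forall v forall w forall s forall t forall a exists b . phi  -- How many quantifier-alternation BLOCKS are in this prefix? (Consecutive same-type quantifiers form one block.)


Quantifier-type sequence: A A E A A A A A A E  (A=forall, E=exists)
Group into maximal same-type runs:
  Ax2 | Ex1 | Ax6 | Ex1
Number of blocks = 4

4


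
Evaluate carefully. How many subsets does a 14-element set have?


The power set of a set with n elements has 2^n elements.
|P(S)| = 2^14 = 16384

16384


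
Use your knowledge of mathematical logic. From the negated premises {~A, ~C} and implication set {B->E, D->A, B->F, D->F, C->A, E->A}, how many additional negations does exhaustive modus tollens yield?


Initial negated facts: {~A, ~C}
Apply modus tollens to closure:
  ~A and D->A  =>  ~D
  ~A and E->A  =>  ~E
  ~E and B->E  =>  ~B
Final negated: {~A, ~B, ~C, ~D, ~E}
New negations: {~B, ~D, ~E}
Count = 3

3


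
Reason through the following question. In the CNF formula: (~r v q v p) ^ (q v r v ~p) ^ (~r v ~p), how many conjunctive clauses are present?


A CNF formula is a conjunction of clauses.
Clauses are separated by ^.
Counting the conjuncts: 3 clauses.

3


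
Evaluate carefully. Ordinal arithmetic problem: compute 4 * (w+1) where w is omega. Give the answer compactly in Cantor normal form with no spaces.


Compute 4 * (w+1).
Ordinal * is associative and left-distributive over +, but NOT commutative; for finite n>1, n*w = w but w*n stays w*n.
By left-distributivity: 4 * (w+1) = 4*w + 4*1 = w + 4 = w+4.
Result = w+4

w+4


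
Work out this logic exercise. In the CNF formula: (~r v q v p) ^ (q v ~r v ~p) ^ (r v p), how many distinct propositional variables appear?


Identify each variable that appears in the formula.
Variables found: p, q, r
Count = 3

3


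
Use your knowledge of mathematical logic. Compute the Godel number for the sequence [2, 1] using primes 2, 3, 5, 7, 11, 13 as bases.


Encode each element as an exponent of the corresponding prime:
  2^2 = 4
  3^1 = 3
Product = 4 * 3 = 12

12


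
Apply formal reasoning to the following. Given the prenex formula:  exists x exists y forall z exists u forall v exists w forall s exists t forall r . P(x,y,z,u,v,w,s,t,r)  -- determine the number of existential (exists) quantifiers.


Quantifier prefix: exists x exists y forall z exists u forall v exists w forall s exists t forall r
Mark each quantifier type:
  E E U E U E U E U
Universal count = 4, Existential count = 5
Asked for existential (exists) quantifiers: 5

5


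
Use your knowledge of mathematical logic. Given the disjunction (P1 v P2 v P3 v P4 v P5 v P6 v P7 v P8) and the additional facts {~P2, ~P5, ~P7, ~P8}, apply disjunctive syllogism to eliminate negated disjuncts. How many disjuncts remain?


Original disjuncts (8): P1, P2, P3, P4, P5, P6, P7, P8
Negated (eliminate): ~P2, ~P5, ~P7, ~P8
Remaining disjuncts: P1, P3, P4, P6
Count = 8 - 4 = 4

4


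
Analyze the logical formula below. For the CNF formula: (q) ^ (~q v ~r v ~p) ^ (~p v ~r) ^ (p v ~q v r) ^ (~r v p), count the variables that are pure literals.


Check each variable for pure literal status:
p: mixed (not pure)
q: mixed (not pure)
r: mixed (not pure)
Pure literal count = 0

0


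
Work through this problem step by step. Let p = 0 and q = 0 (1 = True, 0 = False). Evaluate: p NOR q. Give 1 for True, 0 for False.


p = 0, q = 0
Operation: p NOR q
Evaluate: 0 NOR 0 = 1

1


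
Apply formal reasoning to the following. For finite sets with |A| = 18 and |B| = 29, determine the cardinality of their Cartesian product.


The Cartesian product A x B contains all ordered pairs (a, b).
|A x B| = |A| * |B| = 18 * 29 = 522

522


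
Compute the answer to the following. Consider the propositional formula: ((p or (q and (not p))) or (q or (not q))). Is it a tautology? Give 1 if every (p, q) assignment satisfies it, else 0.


Check all 4 assignments:
p=0, q=0: 1
p=0, q=1: 1
p=1, q=0: 1
p=1, q=1: 1
Satisfying count = 4/4.
Tautology iff count = 4: yes.

1


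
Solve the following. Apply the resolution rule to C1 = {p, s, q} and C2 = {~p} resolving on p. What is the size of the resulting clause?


Remove p from C1 and ~p from C2.
C1 remainder: {s, q}
C2 remainder: {}
Union (resolvent): {q, s}
Resolvent has 2 literal(s).

2


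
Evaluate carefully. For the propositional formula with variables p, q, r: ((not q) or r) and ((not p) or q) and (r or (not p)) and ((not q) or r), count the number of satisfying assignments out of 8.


Evaluate all 8 assignments for p, q, r:
p=0, q=0, r=0: 1
p=0, q=0, r=1: 1
p=0, q=1, r=0: 0
p=0, q=1, r=1: 1
p=1, q=0, r=0: 0
p=1, q=0, r=1: 0
p=1, q=1, r=0: 0
p=1, q=1, r=1: 1
Satisfying count = 4

4


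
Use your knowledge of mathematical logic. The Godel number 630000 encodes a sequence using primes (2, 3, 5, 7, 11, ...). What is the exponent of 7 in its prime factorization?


Factorize 630000 by dividing by 7 repeatedly.
Division steps: 7 divides 630000 exactly 1 time(s).
Exponent of 7 = 1

1


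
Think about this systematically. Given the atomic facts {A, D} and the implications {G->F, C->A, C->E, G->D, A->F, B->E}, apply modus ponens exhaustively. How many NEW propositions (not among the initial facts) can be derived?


Initial facts: {A, D}
Apply modus ponens to closure:
  A and A->F  =>  F
Final known: {A, D, F}
New propositions: {F}
Count = 1

1


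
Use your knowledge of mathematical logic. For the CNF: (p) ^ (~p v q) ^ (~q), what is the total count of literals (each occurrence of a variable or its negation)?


Counting literals in each clause:
Clause 1: 1 literal(s)
Clause 2: 2 literal(s)
Clause 3: 1 literal(s)
Total = 4

4


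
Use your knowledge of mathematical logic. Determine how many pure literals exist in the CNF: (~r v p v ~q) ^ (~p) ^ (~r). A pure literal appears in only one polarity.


Check each variable for pure literal status:
p: mixed (not pure)
q: pure negative
r: pure negative
Pure literal count = 2

2


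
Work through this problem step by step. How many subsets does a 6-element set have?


The power set of a set with n elements has 2^n elements.
|P(S)| = 2^6 = 64

64


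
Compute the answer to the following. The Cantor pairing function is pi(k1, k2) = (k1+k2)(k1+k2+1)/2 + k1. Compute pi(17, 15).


k1 + k2 = 32
(k1+k2)(k1+k2+1)/2 = 32 * 33 / 2 = 528
pi = 528 + 17 = 545

545


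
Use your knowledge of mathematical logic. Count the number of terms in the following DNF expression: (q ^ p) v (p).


A DNF formula is a disjunction of terms (conjunctions).
Terms are separated by v.
Counting the disjuncts: 2 terms.

2


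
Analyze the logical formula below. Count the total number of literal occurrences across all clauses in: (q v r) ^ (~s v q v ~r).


Counting literals in each clause:
Clause 1: 2 literal(s)
Clause 2: 3 literal(s)
Total = 5

5


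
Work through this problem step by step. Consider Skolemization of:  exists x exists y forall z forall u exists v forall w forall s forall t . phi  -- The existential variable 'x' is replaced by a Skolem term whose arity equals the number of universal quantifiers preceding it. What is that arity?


Quantifier prefix: exists x exists y forall z forall u exists v forall w forall s forall t
'x' is existentially quantified at position 1.
No universal quantifiers precede it.
Skolem function arity = 0 (a Skolem constant)

0


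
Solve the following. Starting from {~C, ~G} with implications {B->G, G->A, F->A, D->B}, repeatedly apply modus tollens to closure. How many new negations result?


Initial negated facts: {~C, ~G}
Apply modus tollens to closure:
  ~G and B->G  =>  ~B
  ~B and D->B  =>  ~D
Final negated: {~B, ~C, ~D, ~G}
New negations: {~B, ~D}
Count = 2

2


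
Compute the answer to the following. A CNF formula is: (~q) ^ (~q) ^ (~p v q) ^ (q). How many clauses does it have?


A CNF formula is a conjunction of clauses.
Clauses are separated by ^.
Counting the conjuncts: 4 clauses.

4


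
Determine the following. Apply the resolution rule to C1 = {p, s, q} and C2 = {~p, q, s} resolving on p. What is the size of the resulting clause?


Remove p from C1 and ~p from C2.
C1 remainder: {s, q}
C2 remainder: {q, s}
Union (resolvent): {q, s}
Resolvent has 2 literal(s).

2


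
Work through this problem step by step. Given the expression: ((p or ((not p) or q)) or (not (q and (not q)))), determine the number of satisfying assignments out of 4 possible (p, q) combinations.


Check all 4 assignments:
p=0, q=0: 1
p=0, q=1: 1
p=1, q=0: 1
p=1, q=1: 1
Count of True = 4

4


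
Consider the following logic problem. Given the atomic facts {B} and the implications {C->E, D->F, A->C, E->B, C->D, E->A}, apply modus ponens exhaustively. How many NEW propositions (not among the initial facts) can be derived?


Initial facts: {B}
Apply modus ponens to closure:
  (no implication fires)
Final known: {B}
New propositions: {(none)}
Count = 0

0


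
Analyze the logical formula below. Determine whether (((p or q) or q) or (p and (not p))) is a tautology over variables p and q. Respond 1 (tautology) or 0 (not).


Check all 4 assignments:
p=0, q=0: 0
p=0, q=1: 1
p=1, q=0: 1
p=1, q=1: 1
Satisfying count = 3/4.
Tautology iff count = 4: no.

0


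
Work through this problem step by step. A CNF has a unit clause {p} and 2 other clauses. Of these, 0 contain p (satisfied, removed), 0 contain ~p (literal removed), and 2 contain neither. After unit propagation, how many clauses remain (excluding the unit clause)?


Satisfied (removed): 0
Shortened (remain): 0
Unchanged (remain): 2
Remaining = 0 + 2 = 2

2


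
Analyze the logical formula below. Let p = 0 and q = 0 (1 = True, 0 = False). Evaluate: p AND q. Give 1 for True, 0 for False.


p = 0, q = 0
Operation: p AND q
Evaluate: 0 AND 0 = 0

0


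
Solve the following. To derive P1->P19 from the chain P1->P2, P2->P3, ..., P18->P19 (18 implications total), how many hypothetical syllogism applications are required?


With 18 implications in a chain connecting 19 propositions:
P1->P2, P2->P3, ..., P18->P19
Steps needed = (number of implications) - 1 = 18 - 1 = 17

17


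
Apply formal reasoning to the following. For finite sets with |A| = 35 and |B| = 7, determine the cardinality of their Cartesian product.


The Cartesian product A x B contains all ordered pairs (a, b).
|A x B| = |A| * |B| = 35 * 7 = 245

245


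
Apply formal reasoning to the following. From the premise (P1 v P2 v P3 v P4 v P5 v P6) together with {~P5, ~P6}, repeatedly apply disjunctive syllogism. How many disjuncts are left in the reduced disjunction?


Original disjuncts (6): P1, P2, P3, P4, P5, P6
Negated (eliminate): ~P5, ~P6
Remaining disjuncts: P1, P2, P3, P4
Count = 6 - 2 = 4

4


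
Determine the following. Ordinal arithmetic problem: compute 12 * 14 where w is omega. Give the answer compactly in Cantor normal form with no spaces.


Compute 12 * 14.
Ordinal * is associative and left-distributive over +, but NOT commutative; for finite n>1, n*w = w but w*n stays w*n.
Both finite; ordinal * agrees with natural *: 12 * 14 = 168.
Result = 168

168


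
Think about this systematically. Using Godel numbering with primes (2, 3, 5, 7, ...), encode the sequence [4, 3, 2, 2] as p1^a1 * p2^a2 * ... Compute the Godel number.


Encode each element as an exponent of the corresponding prime:
  2^4 = 16
  3^3 = 27
  5^2 = 25
  7^2 = 49
Product = 16 * 27 * 25 * 49 = 529200

529200


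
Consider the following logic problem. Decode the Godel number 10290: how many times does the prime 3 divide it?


Factorize 10290 by dividing by 3 repeatedly.
Division steps: 3 divides 10290 exactly 1 time(s).
Exponent of 3 = 1

1


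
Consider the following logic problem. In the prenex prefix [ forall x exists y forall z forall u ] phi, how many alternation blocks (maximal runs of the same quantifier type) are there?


Quantifier-type sequence: A E A A  (A=forall, E=exists)
Group into maximal same-type runs:
  Ax1 | Ex1 | Ax2
Number of blocks = 3

3


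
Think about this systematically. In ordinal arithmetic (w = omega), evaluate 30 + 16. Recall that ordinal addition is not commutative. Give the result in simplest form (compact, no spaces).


Compute 30 + 16.
Ordinal + is associative but NOT commutative; for finite n>0, n + w = w but w + n stays w+n.
Both operands finite; ordinal + agrees with natural +: 30 + 16 = 46.
Result = 46

46


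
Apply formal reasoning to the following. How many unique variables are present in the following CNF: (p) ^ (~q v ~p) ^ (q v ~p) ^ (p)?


Identify each variable that appears in the formula.
Variables found: p, q
Count = 2

2


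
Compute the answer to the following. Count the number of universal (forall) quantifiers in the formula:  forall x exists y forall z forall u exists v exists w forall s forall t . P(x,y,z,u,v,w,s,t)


Quantifier prefix: forall x exists y forall z forall u exists v exists w forall s forall t
Mark each quantifier type:
  U E U U E E U U
Universal count = 5, Existential count = 3
Asked for universal (forall) quantifiers: 5

5


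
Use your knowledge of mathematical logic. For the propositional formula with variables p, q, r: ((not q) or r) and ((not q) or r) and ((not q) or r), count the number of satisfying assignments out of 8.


Evaluate all 8 assignments for p, q, r:
p=0, q=0, r=0: 1
p=0, q=0, r=1: 1
p=0, q=1, r=0: 0
p=0, q=1, r=1: 1
p=1, q=0, r=0: 1
p=1, q=0, r=1: 1
p=1, q=1, r=0: 0
p=1, q=1, r=1: 1
Satisfying count = 6

6


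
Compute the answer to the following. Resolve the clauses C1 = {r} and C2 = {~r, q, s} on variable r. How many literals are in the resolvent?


Remove r from C1 and ~r from C2.
C1 remainder: {}
C2 remainder: {q, s}
Union (resolvent): {q, s}
Resolvent has 2 literal(s).

2


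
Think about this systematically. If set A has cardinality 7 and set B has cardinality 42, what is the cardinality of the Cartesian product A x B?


The Cartesian product A x B contains all ordered pairs (a, b).
|A x B| = |A| * |B| = 7 * 42 = 294

294


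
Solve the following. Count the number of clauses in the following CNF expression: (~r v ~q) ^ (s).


A CNF formula is a conjunction of clauses.
Clauses are separated by ^.
Counting the conjuncts: 2 clauses.

2


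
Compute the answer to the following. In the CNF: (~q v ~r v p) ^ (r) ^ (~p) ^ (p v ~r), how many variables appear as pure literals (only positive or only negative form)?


Check each variable for pure literal status:
p: mixed (not pure)
q: pure negative
r: mixed (not pure)
Pure literal count = 1

1


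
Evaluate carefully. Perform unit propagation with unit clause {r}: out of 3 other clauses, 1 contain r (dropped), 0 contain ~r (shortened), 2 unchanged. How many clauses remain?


Satisfied (removed): 1
Shortened (remain): 0
Unchanged (remain): 2
Remaining = 0 + 2 = 2

2


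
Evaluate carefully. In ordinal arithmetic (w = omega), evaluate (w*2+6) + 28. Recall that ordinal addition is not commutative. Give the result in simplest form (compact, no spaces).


Compute (w*2+6) + 28.
Ordinal + is associative but NOT commutative; for finite n>0, n + w = w but w + n stays w+n.
By associativity: (w*2+6) + 28 = w*2 + (6+28) = w*2+34.
Result = w*2+34

w*2+34


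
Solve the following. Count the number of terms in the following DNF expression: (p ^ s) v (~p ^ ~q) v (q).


A DNF formula is a disjunction of terms (conjunctions).
Terms are separated by v.
Counting the disjuncts: 3 terms.

3


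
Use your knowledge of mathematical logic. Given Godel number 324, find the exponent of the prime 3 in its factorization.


Factorize 324 by dividing by 3 repeatedly.
Division steps: 3 divides 324 exactly 4 time(s).
Exponent of 3 = 4

4


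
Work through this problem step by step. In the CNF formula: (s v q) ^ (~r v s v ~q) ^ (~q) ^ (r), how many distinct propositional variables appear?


Identify each variable that appears in the formula.
Variables found: q, r, s
Count = 3

3


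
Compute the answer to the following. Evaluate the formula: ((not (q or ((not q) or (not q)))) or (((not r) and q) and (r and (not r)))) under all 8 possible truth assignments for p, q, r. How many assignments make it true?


Check all 8 assignments:
p=0, q=0, r=0: 0
p=0, q=0, r=1: 0
p=0, q=1, r=0: 0
p=0, q=1, r=1: 0
p=1, q=0, r=0: 0
p=1, q=0, r=1: 0
p=1, q=1, r=0: 0
p=1, q=1, r=1: 0
Count of True = 0

0


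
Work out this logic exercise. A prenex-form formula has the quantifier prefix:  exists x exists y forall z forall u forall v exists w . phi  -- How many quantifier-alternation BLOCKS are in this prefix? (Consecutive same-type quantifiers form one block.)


Quantifier-type sequence: E E A A A E  (A=forall, E=exists)
Group into maximal same-type runs:
  Ex2 | Ax3 | Ex1
Number of blocks = 3

3


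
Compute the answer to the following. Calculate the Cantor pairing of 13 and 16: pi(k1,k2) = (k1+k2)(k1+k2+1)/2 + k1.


k1 + k2 = 29
(k1+k2)(k1+k2+1)/2 = 29 * 30 / 2 = 435
pi = 435 + 13 = 448

448


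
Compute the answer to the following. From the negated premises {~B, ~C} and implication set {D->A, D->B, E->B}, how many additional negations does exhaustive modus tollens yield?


Initial negated facts: {~B, ~C}
Apply modus tollens to closure:
  ~B and D->B  =>  ~D
  ~B and E->B  =>  ~E
Final negated: {~B, ~C, ~D, ~E}
New negations: {~D, ~E}
Count = 2

2


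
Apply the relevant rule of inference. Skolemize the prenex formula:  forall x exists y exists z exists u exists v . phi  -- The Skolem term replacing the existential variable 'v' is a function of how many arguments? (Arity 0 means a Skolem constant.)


Quantifier prefix: forall x exists y exists z exists u exists v
'v' is existentially quantified at position 5.
Universal variables preceding it: x
Skolem function arity = 1

1


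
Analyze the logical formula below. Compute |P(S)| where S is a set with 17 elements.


The power set of a set with n elements has 2^n elements.
|P(S)| = 2^17 = 131072

131072


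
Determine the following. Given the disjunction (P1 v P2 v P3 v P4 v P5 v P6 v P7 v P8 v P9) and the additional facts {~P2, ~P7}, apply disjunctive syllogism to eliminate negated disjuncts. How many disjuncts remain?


Original disjuncts (9): P1, P2, P3, P4, P5, P6, P7, P8, P9
Negated (eliminate): ~P2, ~P7
Remaining disjuncts: P1, P3, P4, P5, P6, P8, P9
Count = 9 - 2 = 7

7


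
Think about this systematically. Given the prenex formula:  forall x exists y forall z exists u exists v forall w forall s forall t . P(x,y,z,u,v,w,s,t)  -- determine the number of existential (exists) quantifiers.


Quantifier prefix: forall x exists y forall z exists u exists v forall w forall s forall t
Mark each quantifier type:
  U E U E E U U U
Universal count = 5, Existential count = 3
Asked for existential (exists) quantifiers: 3

3


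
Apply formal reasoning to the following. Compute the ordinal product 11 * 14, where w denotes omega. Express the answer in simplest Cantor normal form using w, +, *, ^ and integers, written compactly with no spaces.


Compute 11 * 14.
Ordinal * is associative and left-distributive over +, but NOT commutative; for finite n>1, n*w = w but w*n stays w*n.
Both finite; ordinal * agrees with natural *: 11 * 14 = 154.
Result = 154

154


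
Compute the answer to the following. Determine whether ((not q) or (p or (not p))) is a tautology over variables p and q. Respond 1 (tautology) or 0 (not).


Check all 4 assignments:
p=0, q=0: 1
p=0, q=1: 1
p=1, q=0: 1
p=1, q=1: 1
Satisfying count = 4/4.
Tautology iff count = 4: yes.

1


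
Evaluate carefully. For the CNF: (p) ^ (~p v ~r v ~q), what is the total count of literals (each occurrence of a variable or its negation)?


Counting literals in each clause:
Clause 1: 1 literal(s)
Clause 2: 3 literal(s)
Total = 4

4


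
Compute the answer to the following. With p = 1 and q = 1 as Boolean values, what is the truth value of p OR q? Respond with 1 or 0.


p = 1, q = 1
Operation: p OR q
Evaluate: 1 OR 1 = 1

1


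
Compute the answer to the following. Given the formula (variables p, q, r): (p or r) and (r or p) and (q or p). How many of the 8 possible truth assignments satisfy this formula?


Evaluate all 8 assignments for p, q, r:
p=0, q=0, r=0: 0
p=0, q=0, r=1: 0
p=0, q=1, r=0: 0
p=0, q=1, r=1: 1
p=1, q=0, r=0: 1
p=1, q=0, r=1: 1
p=1, q=1, r=0: 1
p=1, q=1, r=1: 1
Satisfying count = 5

5


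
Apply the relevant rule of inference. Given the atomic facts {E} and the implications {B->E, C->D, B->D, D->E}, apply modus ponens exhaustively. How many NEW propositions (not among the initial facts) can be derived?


Initial facts: {E}
Apply modus ponens to closure:
  (no implication fires)
Final known: {E}
New propositions: {(none)}
Count = 0

0


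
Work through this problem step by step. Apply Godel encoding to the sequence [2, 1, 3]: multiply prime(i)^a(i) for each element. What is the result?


Encode each element as an exponent of the corresponding prime:
  2^2 = 4
  3^1 = 3
  5^3 = 125
Product = 4 * 3 * 125 = 1500

1500


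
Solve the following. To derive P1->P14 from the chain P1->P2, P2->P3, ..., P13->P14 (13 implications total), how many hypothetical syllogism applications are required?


With 13 implications in a chain connecting 14 propositions:
P1->P2, P2->P3, ..., P13->P14
Steps needed = (number of implications) - 1 = 13 - 1 = 12

12


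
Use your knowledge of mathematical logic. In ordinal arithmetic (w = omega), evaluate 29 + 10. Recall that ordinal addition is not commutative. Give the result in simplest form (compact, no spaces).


Compute 29 + 10.
Ordinal + is associative but NOT commutative; for finite n>0, n + w = w but w + n stays w+n.
Both operands finite; ordinal + agrees with natural +: 29 + 10 = 39.
Result = 39

39


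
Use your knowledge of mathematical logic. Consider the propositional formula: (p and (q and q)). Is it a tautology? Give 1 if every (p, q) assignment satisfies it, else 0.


Check all 4 assignments:
p=0, q=0: 0
p=0, q=1: 0
p=1, q=0: 0
p=1, q=1: 1
Satisfying count = 1/4.
Tautology iff count = 4: no.

0


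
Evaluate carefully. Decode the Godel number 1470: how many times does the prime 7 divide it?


Factorize 1470 by dividing by 7 repeatedly.
Division steps: 7 divides 1470 exactly 2 time(s).
Exponent of 7 = 2

2


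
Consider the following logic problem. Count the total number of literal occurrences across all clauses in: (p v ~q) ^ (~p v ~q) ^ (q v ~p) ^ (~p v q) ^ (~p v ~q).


Counting literals in each clause:
Clause 1: 2 literal(s)
Clause 2: 2 literal(s)
Clause 3: 2 literal(s)
Clause 4: 2 literal(s)
Clause 5: 2 literal(s)
Total = 10

10


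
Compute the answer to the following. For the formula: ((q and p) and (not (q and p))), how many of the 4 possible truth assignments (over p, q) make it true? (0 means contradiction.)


Check all 4 assignments:
p=0, q=0: 0
p=0, q=1: 0
p=1, q=0: 0
p=1, q=1: 0
Count of True = 0

0


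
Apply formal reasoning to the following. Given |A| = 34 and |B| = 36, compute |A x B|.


The Cartesian product A x B contains all ordered pairs (a, b).
|A x B| = |A| * |B| = 34 * 36 = 1224

1224


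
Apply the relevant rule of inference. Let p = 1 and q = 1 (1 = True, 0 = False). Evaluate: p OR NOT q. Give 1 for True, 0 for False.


p = 1, q = 1
Operation: p OR NOT q
Evaluate: 1 OR NOT 1 = 1

1


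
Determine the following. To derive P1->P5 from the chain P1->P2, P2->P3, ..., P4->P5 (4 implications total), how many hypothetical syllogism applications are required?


With 4 implications in a chain connecting 5 propositions:
P1->P2, P2->P3, ..., P4->P5
Steps needed = (number of implications) - 1 = 4 - 1 = 3

3


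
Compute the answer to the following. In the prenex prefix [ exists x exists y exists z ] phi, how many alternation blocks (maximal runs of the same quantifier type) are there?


Quantifier-type sequence: E E E  (A=forall, E=exists)
Group into maximal same-type runs:
  Ex3
Number of blocks = 1

1


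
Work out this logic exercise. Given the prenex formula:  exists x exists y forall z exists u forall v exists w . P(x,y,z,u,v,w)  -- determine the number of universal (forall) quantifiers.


Quantifier prefix: exists x exists y forall z exists u forall v exists w
Mark each quantifier type:
  E E U E U E
Universal count = 2, Existential count = 4
Asked for universal (forall) quantifiers: 2

2


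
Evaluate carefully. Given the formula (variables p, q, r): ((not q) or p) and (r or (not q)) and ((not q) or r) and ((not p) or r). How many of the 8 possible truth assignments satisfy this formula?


Evaluate all 8 assignments for p, q, r:
p=0, q=0, r=0: 1
p=0, q=0, r=1: 1
p=0, q=1, r=0: 0
p=0, q=1, r=1: 0
p=1, q=0, r=0: 0
p=1, q=0, r=1: 1
p=1, q=1, r=0: 0
p=1, q=1, r=1: 1
Satisfying count = 4

4


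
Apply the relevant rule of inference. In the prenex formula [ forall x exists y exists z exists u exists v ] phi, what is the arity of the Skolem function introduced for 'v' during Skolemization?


Quantifier prefix: forall x exists y exists z exists u exists v
'v' is existentially quantified at position 5.
Universal variables preceding it: x
Skolem function arity = 1

1


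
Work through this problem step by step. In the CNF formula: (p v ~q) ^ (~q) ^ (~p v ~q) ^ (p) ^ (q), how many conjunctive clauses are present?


A CNF formula is a conjunction of clauses.
Clauses are separated by ^.
Counting the conjuncts: 5 clauses.

5


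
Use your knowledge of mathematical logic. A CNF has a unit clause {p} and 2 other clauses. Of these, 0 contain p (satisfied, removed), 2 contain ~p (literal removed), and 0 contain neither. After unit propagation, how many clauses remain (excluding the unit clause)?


Satisfied (removed): 0
Shortened (remain): 2
Unchanged (remain): 0
Remaining = 2 + 0 = 2

2


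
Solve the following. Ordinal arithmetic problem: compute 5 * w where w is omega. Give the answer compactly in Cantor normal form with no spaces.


Compute 5 * w.
Ordinal * is associative and left-distributive over +, but NOT commutative; for finite n>1, n*w = w but w*n stays w*n.
For finite n>0, n * w = sup{n*k : k<w} = w. So 5 * w = w.
Result = w

w


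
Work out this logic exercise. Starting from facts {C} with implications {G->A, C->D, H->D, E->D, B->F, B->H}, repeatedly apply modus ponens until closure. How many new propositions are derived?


Initial facts: {C}
Apply modus ponens to closure:
  C and C->D  =>  D
Final known: {C, D}
New propositions: {D}
Count = 1

1


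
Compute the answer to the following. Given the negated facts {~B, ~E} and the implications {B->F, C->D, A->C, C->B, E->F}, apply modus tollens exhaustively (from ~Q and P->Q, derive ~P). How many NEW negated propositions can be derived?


Initial negated facts: {~B, ~E}
Apply modus tollens to closure:
  ~B and C->B  =>  ~C
  ~C and A->C  =>  ~A
Final negated: {~A, ~B, ~C, ~E}
New negations: {~A, ~C}
Count = 2

2


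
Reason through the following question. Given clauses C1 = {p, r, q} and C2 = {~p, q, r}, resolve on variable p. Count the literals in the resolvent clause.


Remove p from C1 and ~p from C2.
C1 remainder: {r, q}
C2 remainder: {q, r}
Union (resolvent): {q, r}
Resolvent has 2 literal(s).

2


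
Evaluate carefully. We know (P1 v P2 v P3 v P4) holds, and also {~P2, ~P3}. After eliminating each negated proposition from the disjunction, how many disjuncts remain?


Original disjuncts (4): P1, P2, P3, P4
Negated (eliminate): ~P2, ~P3
Remaining disjuncts: P1, P4
Count = 4 - 2 = 2

2


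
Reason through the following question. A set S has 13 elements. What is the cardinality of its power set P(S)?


The power set of a set with n elements has 2^n elements.
|P(S)| = 2^13 = 8192

8192


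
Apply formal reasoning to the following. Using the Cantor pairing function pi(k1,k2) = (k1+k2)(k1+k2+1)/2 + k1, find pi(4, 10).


k1 + k2 = 14
(k1+k2)(k1+k2+1)/2 = 14 * 15 / 2 = 105
pi = 105 + 4 = 109

109


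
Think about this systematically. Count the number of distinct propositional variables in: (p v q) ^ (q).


Identify each variable that appears in the formula.
Variables found: p, q
Count = 2

2


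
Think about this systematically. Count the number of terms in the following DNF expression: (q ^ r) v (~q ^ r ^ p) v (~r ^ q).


A DNF formula is a disjunction of terms (conjunctions).
Terms are separated by v.
Counting the disjuncts: 3 terms.

3


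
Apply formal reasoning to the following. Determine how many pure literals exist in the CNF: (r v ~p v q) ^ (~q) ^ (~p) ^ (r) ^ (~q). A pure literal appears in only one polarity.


Check each variable for pure literal status:
p: pure negative
q: mixed (not pure)
r: pure positive
Pure literal count = 2

2


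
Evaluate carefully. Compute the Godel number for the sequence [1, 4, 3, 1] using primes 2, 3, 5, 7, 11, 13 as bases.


Encode each element as an exponent of the corresponding prime:
  2^1 = 2
  3^4 = 81
  5^3 = 125
  7^1 = 7
Product = 2 * 81 * 125 * 7 = 141750

141750


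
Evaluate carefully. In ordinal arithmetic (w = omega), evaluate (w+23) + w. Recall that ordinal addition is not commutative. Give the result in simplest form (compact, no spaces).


Compute (w+23) + w.
Ordinal + is associative but NOT commutative; for finite n>0, n + w = w but w + n stays w+n.
(w+23) + w = w + (23+w) = w + w = w*2 (the finite tail 23 is absorbed by the right w).
Result = w*2

w*2


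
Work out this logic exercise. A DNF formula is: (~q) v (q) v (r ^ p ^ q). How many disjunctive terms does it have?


A DNF formula is a disjunction of terms (conjunctions).
Terms are separated by v.
Counting the disjuncts: 3 terms.

3


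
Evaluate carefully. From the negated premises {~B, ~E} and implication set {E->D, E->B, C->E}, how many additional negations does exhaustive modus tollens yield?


Initial negated facts: {~B, ~E}
Apply modus tollens to closure:
  ~E and C->E  =>  ~C
Final negated: {~B, ~C, ~E}
New negations: {~C}
Count = 1

1
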